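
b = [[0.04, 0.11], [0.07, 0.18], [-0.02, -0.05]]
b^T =[[0.04, 0.07, -0.02], [0.11, 0.18, -0.05]]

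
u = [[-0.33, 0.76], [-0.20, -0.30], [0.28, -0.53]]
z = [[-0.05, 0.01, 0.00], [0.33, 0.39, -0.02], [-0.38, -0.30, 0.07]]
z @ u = [[0.01,-0.04], [-0.19,0.14], [0.20,-0.24]]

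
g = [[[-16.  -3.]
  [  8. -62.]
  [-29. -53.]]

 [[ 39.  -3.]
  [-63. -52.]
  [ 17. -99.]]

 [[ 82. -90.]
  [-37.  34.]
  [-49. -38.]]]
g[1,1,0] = -63.0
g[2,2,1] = -38.0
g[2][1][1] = 34.0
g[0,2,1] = -53.0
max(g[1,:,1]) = -3.0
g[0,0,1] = -3.0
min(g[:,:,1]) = -99.0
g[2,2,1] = -38.0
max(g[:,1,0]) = 8.0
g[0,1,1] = -62.0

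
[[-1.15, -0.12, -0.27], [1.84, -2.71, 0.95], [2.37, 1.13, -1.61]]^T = [[-1.15, 1.84, 2.37], [-0.12, -2.71, 1.13], [-0.27, 0.95, -1.61]]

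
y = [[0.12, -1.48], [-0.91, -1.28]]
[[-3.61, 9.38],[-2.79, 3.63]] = y@[[-0.32, 4.42], [2.41, -5.98]]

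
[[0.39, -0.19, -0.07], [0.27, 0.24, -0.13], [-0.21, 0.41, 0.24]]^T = [[0.39, 0.27, -0.21], [-0.19, 0.24, 0.41], [-0.07, -0.13, 0.24]]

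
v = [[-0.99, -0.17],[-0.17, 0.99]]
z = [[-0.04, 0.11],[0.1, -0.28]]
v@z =[[0.02, -0.06], [0.11, -0.3]]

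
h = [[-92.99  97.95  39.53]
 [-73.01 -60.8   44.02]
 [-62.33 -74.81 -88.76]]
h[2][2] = -88.76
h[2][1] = -74.81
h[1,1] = -60.8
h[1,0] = -73.01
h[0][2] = 39.53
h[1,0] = -73.01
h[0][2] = 39.53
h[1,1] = -60.8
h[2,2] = -88.76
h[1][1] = -60.8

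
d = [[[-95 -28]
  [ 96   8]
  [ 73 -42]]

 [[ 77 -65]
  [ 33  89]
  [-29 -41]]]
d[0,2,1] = -42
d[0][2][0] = 73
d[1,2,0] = -29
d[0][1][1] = 8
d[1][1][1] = 89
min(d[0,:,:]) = -95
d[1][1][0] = 33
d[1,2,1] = -41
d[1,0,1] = -65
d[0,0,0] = -95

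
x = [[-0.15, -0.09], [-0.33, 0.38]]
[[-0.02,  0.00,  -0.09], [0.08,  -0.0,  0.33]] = x @ [[0.01, -0.00, 0.04], [0.21, -0.01, 0.90]]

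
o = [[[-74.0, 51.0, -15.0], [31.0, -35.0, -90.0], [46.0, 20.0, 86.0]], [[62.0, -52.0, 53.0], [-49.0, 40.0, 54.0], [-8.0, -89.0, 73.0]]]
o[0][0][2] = -15.0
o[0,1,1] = -35.0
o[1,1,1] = 40.0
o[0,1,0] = 31.0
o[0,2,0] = 46.0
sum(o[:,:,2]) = 161.0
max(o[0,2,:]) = 86.0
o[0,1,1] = -35.0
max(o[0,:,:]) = 86.0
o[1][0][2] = 53.0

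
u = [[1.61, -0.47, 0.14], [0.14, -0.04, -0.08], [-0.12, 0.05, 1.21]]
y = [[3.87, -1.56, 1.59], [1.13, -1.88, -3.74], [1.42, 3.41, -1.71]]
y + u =[[5.48, -2.03, 1.73], [1.27, -1.92, -3.82], [1.30, 3.46, -0.5]]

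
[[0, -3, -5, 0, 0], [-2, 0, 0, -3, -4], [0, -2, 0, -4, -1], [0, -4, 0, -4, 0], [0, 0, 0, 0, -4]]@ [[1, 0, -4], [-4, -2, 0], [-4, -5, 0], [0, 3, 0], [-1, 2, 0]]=[[32, 31, 0], [2, -17, 8], [9, -10, 0], [16, -4, 0], [4, -8, 0]]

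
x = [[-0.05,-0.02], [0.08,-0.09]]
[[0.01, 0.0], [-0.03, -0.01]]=x@[[-0.22,  -0.09],  [0.17,  0.07]]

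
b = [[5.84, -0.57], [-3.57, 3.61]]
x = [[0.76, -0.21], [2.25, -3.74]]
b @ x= [[3.16, 0.91], [5.41, -12.75]]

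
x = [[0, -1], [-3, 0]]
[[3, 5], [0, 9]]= x @ [[0, -3], [-3, -5]]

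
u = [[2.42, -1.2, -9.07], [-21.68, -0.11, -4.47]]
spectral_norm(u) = 22.14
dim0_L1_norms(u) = [24.1, 1.31, 13.54]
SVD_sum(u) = [[0.64, 0.00, 0.12], [-21.73, -0.07, -4.2]] + [[1.78, -1.20, -9.19],[0.05, -0.04, -0.27]]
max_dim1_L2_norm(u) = 22.14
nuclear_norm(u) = 31.59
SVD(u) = [[-0.03,1.00],[1.0,0.03]] @ diag([22.14412466033482, 9.445339751832718]) @ [[-0.98, -0.00, -0.19],[0.19, -0.13, -0.97]]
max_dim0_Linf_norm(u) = 21.68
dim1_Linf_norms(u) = [9.07, 21.68]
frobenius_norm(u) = 24.07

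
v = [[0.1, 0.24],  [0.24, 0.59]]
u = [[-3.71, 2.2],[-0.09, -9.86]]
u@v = [[0.16, 0.41], [-2.38, -5.84]]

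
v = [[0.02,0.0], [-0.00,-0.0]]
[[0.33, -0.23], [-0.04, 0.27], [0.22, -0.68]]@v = [[0.01, 0.00], [-0.0, 0.00], [0.00, 0.00]]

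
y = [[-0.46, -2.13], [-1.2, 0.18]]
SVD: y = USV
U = [[-1.00, -0.05], [-0.05, 1.0]]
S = [2.18, 1.21]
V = [[0.24,0.97], [-0.97,0.24]]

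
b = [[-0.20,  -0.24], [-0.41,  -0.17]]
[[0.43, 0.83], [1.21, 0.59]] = b @ [[-3.39, -0.01], [1.04, -3.43]]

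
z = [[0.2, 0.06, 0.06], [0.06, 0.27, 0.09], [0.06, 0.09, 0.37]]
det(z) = 0.017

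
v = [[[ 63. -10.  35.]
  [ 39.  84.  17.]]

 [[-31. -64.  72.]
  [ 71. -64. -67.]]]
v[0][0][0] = 63.0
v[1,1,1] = -64.0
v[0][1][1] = 84.0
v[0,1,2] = 17.0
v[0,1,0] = 39.0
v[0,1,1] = 84.0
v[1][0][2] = 72.0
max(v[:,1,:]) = 84.0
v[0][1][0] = 39.0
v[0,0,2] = 35.0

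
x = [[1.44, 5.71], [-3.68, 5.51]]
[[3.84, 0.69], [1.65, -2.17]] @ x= [[2.99, 25.73], [10.36, -2.54]]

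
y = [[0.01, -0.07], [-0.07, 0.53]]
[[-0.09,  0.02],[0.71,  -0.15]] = y @ [[0.95, -2.77],[1.47, -0.64]]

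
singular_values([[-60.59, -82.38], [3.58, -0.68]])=[102.27, 3.29]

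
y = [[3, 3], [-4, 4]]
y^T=[[3, -4], [3, 4]]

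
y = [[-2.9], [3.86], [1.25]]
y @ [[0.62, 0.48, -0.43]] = [[-1.8,-1.39,1.25], [2.39,1.85,-1.66], [0.78,0.60,-0.54]]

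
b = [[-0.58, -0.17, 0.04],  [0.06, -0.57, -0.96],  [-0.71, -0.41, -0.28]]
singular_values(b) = [1.26, 0.88, 0.0]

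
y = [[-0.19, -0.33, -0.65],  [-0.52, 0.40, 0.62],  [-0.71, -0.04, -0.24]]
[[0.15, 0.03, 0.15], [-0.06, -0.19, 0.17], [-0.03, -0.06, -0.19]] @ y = [[-0.15,-0.04,-0.11], [-0.01,-0.06,-0.12], [0.17,-0.01,0.03]]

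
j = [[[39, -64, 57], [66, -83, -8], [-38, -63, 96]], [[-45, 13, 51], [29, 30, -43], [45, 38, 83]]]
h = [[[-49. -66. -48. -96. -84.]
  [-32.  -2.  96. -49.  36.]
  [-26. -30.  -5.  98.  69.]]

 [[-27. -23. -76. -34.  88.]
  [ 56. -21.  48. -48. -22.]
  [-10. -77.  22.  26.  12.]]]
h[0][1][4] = 36.0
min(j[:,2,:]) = -63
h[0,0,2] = -48.0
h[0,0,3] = -96.0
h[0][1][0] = -32.0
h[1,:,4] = [88.0, -22.0, 12.0]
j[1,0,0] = -45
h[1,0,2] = -76.0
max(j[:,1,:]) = 66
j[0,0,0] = 39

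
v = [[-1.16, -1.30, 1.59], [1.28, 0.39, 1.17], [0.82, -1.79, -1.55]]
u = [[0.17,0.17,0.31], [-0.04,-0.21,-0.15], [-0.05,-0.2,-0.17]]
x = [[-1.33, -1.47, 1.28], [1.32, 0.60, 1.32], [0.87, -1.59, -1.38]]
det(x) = -9.41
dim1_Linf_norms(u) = [0.31, 0.21, 0.2]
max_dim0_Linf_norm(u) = 0.31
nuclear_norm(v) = 6.56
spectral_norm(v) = 2.72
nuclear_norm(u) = 0.66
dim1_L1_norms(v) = [4.05, 2.84, 4.16]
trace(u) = -0.21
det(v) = -9.71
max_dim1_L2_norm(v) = 2.51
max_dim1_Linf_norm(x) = 1.59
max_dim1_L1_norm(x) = 4.08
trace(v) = -2.32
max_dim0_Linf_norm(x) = 1.59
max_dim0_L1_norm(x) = 3.98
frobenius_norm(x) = 3.82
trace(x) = -2.11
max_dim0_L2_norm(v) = 2.51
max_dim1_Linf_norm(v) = 1.79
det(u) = 0.00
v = u + x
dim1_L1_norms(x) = [4.08, 3.24, 3.84]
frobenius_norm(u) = 0.54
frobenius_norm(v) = 3.87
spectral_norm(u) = 0.53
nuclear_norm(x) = 6.49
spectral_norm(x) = 2.51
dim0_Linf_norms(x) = [1.33, 1.59, 1.38]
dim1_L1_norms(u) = [0.65, 0.4, 0.42]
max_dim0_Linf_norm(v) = 1.79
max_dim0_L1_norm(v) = 4.31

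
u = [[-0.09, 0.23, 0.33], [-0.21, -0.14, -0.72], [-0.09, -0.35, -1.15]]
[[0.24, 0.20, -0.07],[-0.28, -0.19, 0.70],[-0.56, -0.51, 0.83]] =u @ [[-0.29, -1.16, -0.95], [0.32, -0.60, 0.46], [0.41, 0.72, -0.79]]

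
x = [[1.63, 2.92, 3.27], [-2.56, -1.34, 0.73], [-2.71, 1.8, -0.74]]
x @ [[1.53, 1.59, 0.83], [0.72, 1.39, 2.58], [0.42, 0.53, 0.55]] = [[5.97, 8.38, 10.68], [-4.58, -5.55, -5.18], [-3.16, -2.20, 1.99]]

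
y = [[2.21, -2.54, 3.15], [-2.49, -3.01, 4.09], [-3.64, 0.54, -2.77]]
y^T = [[2.21,-2.49,-3.64],[-2.54,-3.01,0.54],[3.15,4.09,-2.77]]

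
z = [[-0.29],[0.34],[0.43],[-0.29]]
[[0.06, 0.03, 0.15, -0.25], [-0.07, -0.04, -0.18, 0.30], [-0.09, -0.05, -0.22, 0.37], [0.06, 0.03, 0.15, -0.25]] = z @ [[-0.20, -0.11, -0.52, 0.87]]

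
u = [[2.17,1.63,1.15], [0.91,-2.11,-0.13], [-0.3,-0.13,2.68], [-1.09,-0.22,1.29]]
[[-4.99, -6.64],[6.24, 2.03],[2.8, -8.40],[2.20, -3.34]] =u@[[-0.37, -0.58], [-3.17, -1.01], [0.85, -3.25]]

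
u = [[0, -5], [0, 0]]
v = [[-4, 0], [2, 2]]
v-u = [[-4, 5], [2, 2]]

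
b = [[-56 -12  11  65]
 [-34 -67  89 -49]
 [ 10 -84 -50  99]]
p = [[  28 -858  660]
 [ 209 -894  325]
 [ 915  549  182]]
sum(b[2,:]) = -25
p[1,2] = 325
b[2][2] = -50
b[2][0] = 10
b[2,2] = -50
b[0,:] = [-56, -12, 11, 65]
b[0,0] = -56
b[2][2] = -50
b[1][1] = -67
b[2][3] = 99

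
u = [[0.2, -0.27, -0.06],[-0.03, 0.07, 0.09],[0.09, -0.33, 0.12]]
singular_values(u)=[0.48, 0.17, 0.05]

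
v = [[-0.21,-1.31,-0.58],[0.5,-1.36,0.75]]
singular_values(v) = [1.91, 1.05]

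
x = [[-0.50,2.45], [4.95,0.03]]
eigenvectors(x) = [[-0.6, -0.55], [0.8, -0.84]]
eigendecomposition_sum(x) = [[-2.01, 1.31],  [2.64, -1.72]] + [[1.51, 1.14], [2.31, 1.75]]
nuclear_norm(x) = 7.42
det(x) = -12.14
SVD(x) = [[-0.13, 0.99], [0.99, 0.13]] @ diag([4.981375913791086, 2.437579538292449]) @ [[1.0,-0.06], [0.06,1.00]]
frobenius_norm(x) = 5.55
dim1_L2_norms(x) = [2.5, 4.95]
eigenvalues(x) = [-3.73, 3.26]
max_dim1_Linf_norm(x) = 4.95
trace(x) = -0.47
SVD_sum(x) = [[-0.64, 0.04], [4.93, -0.28]] + [[0.14,2.41],[0.02,0.31]]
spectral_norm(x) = 4.98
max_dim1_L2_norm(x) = 4.95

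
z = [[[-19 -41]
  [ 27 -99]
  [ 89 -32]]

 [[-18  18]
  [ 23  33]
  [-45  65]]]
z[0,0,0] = -19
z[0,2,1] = -32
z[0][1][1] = -99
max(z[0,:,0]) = 89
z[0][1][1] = -99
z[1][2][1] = 65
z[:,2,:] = [[89, -32], [-45, 65]]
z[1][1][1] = 33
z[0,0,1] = -41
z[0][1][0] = 27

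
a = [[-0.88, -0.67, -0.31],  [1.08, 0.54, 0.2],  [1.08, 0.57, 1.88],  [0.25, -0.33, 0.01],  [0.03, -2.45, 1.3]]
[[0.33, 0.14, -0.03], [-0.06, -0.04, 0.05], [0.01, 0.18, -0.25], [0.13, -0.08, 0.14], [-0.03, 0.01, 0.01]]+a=[[-0.55, -0.53, -0.34], [1.02, 0.5, 0.25], [1.09, 0.75, 1.63], [0.38, -0.41, 0.15], [0.0, -2.44, 1.31]]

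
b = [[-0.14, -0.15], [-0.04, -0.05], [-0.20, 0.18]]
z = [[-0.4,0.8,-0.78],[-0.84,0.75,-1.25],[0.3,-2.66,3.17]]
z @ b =[[0.18, -0.12], [0.34, -0.14], [-0.57, 0.66]]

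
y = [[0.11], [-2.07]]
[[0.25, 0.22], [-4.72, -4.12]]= y@[[2.28, 1.99]]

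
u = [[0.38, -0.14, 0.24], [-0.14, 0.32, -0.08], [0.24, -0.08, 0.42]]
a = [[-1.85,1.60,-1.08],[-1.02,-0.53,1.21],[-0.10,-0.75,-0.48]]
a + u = [[-1.47, 1.46, -0.84], [-1.16, -0.21, 1.13], [0.14, -0.83, -0.06]]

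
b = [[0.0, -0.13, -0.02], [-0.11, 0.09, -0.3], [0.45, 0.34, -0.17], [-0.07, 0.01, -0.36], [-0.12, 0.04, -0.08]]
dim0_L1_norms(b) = [0.75, 0.61, 0.93]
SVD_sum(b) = [[-0.04, -0.04, 0.03], [0.09, 0.08, -0.07], [0.36, 0.33, -0.29], [0.09, 0.08, -0.07], [-0.01, -0.01, 0.01]] + [[-0.02, -0.00, -0.02], [-0.17, -0.02, -0.24], [0.09, 0.01, 0.12], [-0.19, -0.03, -0.27], [-0.08, -0.01, -0.11]] + [[0.06, -0.09, -0.03], [-0.02, 0.03, 0.01], [0.0, -0.00, -0.00], [0.03, -0.05, -0.02], [-0.04, 0.06, 0.02]]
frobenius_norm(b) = 0.79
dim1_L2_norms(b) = [0.13, 0.33, 0.59, 0.37, 0.15]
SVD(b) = [[0.11, 0.05, 0.73], [-0.22, 0.61, -0.28], [-0.94, -0.31, 0.04], [-0.24, 0.68, 0.4], [0.02, 0.27, -0.47]] @ diag([0.6069142300189598, 0.49032847246991806, 0.15077501943561317]) @ [[-0.63,-0.58,0.51], [-0.58,-0.08,-0.81], [0.51,-0.81,-0.29]]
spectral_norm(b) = 0.61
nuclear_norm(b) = 1.25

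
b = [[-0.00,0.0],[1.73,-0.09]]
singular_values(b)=[1.73, 0.0]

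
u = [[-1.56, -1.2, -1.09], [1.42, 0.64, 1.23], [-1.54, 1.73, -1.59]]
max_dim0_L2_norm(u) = 2.61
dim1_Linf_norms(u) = [1.56, 1.42, 1.73]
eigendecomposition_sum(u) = [[-0.86, 0.07, -0.73], [1.15, -0.09, 0.98], [-2.38, 0.18, -2.03]] + [[-0.36, -0.36, -0.05], [-0.01, -0.01, -0.0], [0.42, 0.43, 0.06]] + [[-0.34,-0.90,-0.31], [0.28,0.74,0.25], [0.43,1.12,0.39]]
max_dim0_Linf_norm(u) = 1.73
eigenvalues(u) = [-2.98, -0.31, 0.78]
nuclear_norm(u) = 5.77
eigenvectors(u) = [[0.31, -0.65, -0.56], [-0.41, -0.01, 0.46], [0.86, 0.76, 0.69]]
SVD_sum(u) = [[-1.37, 0.09, -1.21],[1.39, -0.09, 1.22],[-1.72, 0.11, -1.51]] + [[-0.15, -1.29, 0.07],  [0.08, 0.72, -0.04],  [0.19, 1.62, -0.09]] + [[-0.04, 0.01, 0.04], [-0.05, 0.01, 0.05], [-0.01, 0.0, 0.01]]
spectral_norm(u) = 3.46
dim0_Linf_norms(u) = [1.56, 1.73, 1.59]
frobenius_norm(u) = 4.11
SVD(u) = [[-0.53, -0.59, 0.61], [0.53, 0.33, 0.78], [-0.66, 0.74, 0.14]] @ diag([3.462810150080199, 2.212090360951122, 0.09381950484141924]) @ [[0.75, -0.05, 0.66], [0.11, 0.99, -0.06], [-0.65, 0.12, 0.75]]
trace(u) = -2.51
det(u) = 0.72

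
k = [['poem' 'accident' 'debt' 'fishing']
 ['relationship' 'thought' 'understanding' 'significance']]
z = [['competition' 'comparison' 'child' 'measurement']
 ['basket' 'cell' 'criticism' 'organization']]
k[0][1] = 'accident'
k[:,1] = ['accident', 'thought']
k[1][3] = 'significance'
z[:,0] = ['competition', 'basket']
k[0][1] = 'accident'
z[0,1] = 'comparison'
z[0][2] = 'child'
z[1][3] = 'organization'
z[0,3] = 'measurement'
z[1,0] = 'basket'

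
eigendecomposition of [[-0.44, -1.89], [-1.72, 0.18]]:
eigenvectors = [[-0.78, 0.66],[-0.63, -0.75]]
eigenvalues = [-1.96, 1.7]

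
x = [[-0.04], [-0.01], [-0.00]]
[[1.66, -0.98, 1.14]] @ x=[[-0.06]]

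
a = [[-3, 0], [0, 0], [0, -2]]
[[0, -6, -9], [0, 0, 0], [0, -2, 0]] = a @ [[0, 2, 3], [0, 1, 0]]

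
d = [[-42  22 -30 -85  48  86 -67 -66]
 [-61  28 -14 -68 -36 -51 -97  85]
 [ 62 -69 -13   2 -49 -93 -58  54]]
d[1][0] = -61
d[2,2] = -13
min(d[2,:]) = -93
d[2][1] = -69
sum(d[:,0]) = -41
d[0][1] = 22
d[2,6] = -58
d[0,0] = -42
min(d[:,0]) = -61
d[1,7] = 85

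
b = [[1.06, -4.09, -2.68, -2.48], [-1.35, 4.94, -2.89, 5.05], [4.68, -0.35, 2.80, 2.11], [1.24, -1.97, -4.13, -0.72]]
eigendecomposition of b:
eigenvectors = [[-0.35+0.00j, (-0.2+0.48j), (-0.2-0.48j), 0.43+0.00j], [(0.82+0j), (0.35+0.01j), (0.35-0.01j), (0.63+0j)], [(-0.46+0j), 0.56+0.00j, (0.56-0j), -0.13+0.00j], [-0.02+0.00j, (-0.04+0.53j), (-0.04-0.53j), (-0.64+0j)]]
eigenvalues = [(7.03+0j), (0.76+6.01j), (0.76-6.01j), (-0.46+0j)]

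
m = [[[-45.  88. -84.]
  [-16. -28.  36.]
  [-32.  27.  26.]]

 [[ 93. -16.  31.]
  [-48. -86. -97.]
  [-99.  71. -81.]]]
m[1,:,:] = [[93.0, -16.0, 31.0], [-48.0, -86.0, -97.0], [-99.0, 71.0, -81.0]]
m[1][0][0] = 93.0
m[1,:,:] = [[93.0, -16.0, 31.0], [-48.0, -86.0, -97.0], [-99.0, 71.0, -81.0]]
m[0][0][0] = -45.0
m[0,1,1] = -28.0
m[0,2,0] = -32.0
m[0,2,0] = -32.0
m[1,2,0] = -99.0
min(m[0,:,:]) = -84.0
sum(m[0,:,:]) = -28.0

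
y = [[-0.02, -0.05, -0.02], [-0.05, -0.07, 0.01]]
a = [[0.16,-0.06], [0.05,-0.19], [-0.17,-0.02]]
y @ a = [[-0.0, 0.01], [-0.01, 0.02]]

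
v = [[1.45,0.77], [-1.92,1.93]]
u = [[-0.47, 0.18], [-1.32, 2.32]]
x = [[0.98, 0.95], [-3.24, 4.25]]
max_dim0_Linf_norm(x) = 4.25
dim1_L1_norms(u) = [0.65, 3.64]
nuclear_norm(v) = 4.32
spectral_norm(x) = 5.35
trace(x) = 5.23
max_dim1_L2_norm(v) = 2.72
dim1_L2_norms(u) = [0.5, 2.67]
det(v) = 4.28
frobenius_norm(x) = 5.52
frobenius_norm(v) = 3.18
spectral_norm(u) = 2.70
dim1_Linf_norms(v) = [1.45, 1.93]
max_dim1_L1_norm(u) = 3.64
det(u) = -0.85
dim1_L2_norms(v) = [1.64, 2.72]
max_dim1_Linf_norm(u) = 2.32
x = u + v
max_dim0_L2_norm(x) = 4.35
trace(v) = 3.38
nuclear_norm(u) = 3.01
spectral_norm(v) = 2.78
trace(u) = 1.85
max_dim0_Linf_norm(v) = 1.93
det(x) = 7.24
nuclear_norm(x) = 6.70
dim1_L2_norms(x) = [1.36, 5.34]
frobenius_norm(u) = 2.72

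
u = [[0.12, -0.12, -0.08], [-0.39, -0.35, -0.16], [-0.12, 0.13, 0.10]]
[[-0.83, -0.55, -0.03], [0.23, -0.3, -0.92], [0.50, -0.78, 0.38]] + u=[[-0.71, -0.67, -0.11], [-0.16, -0.65, -1.08], [0.38, -0.65, 0.48]]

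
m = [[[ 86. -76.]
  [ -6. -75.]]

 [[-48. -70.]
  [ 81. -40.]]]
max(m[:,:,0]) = 86.0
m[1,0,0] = -48.0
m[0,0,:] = [86.0, -76.0]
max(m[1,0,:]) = -48.0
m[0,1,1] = -75.0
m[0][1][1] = -75.0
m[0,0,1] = -76.0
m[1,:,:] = [[-48.0, -70.0], [81.0, -40.0]]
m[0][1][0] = -6.0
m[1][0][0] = -48.0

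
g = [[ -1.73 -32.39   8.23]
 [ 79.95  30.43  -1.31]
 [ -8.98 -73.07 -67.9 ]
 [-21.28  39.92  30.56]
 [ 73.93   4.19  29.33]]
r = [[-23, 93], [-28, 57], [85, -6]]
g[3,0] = -21.28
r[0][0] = -23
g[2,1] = -73.07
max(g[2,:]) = -8.98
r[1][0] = -28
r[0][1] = 93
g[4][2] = 29.33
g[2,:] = [-8.98, -73.07, -67.9]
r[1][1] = 57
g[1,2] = -1.31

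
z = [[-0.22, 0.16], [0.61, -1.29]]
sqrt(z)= [[0.00+0.42j, -0.1j],[0.00-0.40j, 0.00+1.12j]]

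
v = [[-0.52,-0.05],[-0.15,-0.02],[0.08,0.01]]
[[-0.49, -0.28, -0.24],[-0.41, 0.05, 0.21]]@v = [[0.28, 0.03], [0.22, 0.02]]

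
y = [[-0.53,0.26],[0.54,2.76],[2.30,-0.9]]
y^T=[[-0.53, 0.54, 2.3], [0.26, 2.76, -0.90]]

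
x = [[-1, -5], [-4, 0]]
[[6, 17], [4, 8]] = x@[[-1, -2], [-1, -3]]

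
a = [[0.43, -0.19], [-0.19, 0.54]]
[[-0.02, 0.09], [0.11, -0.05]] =a @[[0.04,0.19], [0.22,-0.03]]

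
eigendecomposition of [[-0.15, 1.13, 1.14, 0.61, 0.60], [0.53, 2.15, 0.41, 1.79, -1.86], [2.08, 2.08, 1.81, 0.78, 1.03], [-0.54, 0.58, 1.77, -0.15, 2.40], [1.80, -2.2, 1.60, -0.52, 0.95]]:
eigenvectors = [[0.35, 0.06, -0.14, 0.08, 0.33],[0.33, -0.54, 0.53, -0.23, -0.01],[0.74, 0.08, -0.22, -0.40, -0.64],[0.41, 0.49, -0.64, 0.78, 0.53],[0.25, 0.67, 0.49, 0.42, 0.45]]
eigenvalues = [4.49, 2.71, -2.0, 0.01, -0.6]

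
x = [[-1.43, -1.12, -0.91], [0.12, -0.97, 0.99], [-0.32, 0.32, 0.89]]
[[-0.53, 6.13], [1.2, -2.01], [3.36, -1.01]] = x@[[-2.17, -2.76], [1.14, -0.32], [2.59, -2.01]]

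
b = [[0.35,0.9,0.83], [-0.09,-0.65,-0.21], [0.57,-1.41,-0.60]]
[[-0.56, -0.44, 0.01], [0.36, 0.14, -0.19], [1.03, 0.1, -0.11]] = b @ [[0.28, -0.33, 0.28], [-0.52, -0.08, 0.44], [-0.23, -0.3, -0.58]]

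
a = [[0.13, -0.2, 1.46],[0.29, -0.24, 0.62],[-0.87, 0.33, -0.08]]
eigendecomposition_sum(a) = [[0.06+0.62j,  -0.08-0.24j,  0.73-0.01j], [(0.13+0.27j),  -0.07-0.09j,  0.32-0.12j], [-0.44-0.00j,  (0.17-0.04j),  (-0.04+0.51j)]] + [[(0.06-0.62j), (-0.08+0.24j), 0.73+0.01j], [(0.13-0.27j), (-0.07+0.09j), (0.32+0.12j)], [-0.44+0.00j, (0.17+0.04j), (-0.04-0.51j)]] + [[0.01+0.00j, (-0.03-0j), -0.01-0.00j], [0.04+0.00j, (-0.09-0j), (-0.02-0j)], [0j, (-0.01-0j), -0.00-0.00j]]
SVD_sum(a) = [[0.38, -0.31, 1.37], [0.19, -0.15, 0.67], [-0.1, 0.08, -0.35]] + [[-0.26, 0.09, 0.09], [0.12, -0.04, -0.04], [-0.77, 0.26, 0.27]] + [[0.01, 0.02, 0.0], [-0.02, -0.05, -0.01], [-0.01, -0.01, -0.00]]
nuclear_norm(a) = 2.63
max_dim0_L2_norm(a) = 1.59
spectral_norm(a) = 1.66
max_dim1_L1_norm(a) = 1.79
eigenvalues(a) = [(-0.06+1.04j), (-0.06-1.04j), (-0.08+0j)]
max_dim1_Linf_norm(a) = 1.46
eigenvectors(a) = [[(0.77+0j), (0.77-0j), 0.35+0.00j], [(0.34-0.12j), 0.34+0.12j, 0.93+0.00j], [(-0.05+0.53j), (-0.05-0.53j), 0.08+0.00j]]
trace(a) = -0.19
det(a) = -0.09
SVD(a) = [[-0.88, -0.31, 0.37],[-0.43, 0.15, -0.89],[0.22, -0.94, -0.27]] @ diag([1.6582370228765995, 0.9131402635877522, 0.05678763048626002]) @ [[-0.26, 0.21, -0.94], [0.90, -0.31, -0.32], [0.36, 0.93, 0.11]]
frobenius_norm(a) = 1.89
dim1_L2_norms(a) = [1.48, 0.73, 0.93]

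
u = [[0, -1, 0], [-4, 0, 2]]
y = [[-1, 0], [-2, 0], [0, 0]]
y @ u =[[0, 1, 0], [0, 2, 0], [0, 0, 0]]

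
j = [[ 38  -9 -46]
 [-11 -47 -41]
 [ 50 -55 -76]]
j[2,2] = -76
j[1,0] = -11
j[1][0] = -11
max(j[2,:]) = 50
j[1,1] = -47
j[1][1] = -47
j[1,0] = -11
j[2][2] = -76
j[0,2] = -46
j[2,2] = -76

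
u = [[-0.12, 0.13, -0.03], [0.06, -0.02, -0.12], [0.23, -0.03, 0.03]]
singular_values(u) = [0.28, 0.13, 0.09]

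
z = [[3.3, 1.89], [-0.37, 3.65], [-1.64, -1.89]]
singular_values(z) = [5.08, 2.9]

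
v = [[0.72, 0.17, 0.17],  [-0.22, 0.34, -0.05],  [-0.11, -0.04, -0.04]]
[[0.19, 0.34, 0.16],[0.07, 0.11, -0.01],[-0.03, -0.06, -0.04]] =v@[[0.19,0.32,0.01],[0.32,0.54,0.10],[0.01,0.1,0.78]]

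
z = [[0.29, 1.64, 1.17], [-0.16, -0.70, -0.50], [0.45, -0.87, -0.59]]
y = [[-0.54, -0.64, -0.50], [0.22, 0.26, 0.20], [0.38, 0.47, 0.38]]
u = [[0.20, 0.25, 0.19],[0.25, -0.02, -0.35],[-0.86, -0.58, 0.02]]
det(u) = 0.00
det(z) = 0.00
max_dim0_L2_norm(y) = 0.84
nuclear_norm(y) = 1.29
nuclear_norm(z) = 2.98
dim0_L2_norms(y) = [0.7, 0.84, 0.66]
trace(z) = -1.00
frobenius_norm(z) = 2.49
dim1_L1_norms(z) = [3.1, 1.36, 1.91]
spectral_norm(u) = 1.10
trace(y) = 0.10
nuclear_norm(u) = 1.54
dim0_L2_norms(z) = [0.56, 1.98, 1.4]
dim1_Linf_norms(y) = [0.64, 0.26, 0.47]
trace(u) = 0.20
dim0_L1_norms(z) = [0.9, 3.21, 2.26]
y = z @ u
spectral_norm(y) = 1.27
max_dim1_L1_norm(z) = 3.1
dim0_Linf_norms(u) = [0.86, 0.58, 0.35]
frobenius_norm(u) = 1.18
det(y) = -0.00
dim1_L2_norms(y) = [0.98, 0.39, 0.71]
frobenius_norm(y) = 1.27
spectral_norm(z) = 2.43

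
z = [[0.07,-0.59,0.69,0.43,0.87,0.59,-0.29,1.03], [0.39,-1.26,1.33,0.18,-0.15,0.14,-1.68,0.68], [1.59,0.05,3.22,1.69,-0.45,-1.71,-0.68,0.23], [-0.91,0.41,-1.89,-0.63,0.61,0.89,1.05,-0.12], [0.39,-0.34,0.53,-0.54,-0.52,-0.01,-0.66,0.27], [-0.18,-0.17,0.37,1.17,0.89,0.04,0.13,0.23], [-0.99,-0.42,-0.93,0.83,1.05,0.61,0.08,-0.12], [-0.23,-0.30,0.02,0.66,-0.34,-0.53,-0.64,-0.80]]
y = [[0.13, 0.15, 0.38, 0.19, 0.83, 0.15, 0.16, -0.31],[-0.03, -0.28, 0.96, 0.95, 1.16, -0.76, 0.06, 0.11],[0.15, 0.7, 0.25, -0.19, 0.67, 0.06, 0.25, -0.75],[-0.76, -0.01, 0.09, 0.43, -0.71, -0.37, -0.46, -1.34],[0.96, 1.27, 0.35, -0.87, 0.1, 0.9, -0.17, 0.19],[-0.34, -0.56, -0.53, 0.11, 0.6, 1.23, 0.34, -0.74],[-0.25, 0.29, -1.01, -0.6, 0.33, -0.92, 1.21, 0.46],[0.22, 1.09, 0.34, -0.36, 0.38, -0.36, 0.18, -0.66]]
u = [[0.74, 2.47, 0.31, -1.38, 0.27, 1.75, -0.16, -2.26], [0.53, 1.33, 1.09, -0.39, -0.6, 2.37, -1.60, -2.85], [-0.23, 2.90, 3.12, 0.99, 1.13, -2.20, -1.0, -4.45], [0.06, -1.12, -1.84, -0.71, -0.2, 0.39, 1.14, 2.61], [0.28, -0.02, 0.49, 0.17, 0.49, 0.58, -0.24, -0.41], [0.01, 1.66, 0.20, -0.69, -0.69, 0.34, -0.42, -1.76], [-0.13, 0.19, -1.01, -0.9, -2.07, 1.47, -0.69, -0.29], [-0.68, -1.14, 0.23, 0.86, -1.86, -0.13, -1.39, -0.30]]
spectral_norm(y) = 2.60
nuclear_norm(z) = 12.34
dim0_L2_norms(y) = [1.33, 1.95, 1.64, 1.56, 1.9, 2.01, 1.39, 1.92]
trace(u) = 4.32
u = z @ y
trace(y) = 2.41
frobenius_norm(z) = 6.86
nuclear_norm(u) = 19.57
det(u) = 0.00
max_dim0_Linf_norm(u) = 4.45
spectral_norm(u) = 8.85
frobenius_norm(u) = 11.03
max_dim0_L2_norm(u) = 6.58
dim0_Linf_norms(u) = [0.74, 2.9, 3.12, 1.38, 2.07, 2.37, 1.6, 4.45]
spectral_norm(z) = 5.61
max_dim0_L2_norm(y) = 2.01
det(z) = -0.00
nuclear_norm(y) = 10.96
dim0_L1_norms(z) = [4.75, 3.54, 8.98, 6.13, 4.88, 4.52, 5.21, 3.48]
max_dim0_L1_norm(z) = 8.98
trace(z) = 0.20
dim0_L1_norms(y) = [2.84, 4.35, 3.91, 3.7, 4.78, 4.75, 2.83, 4.56]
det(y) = -0.00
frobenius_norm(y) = 4.89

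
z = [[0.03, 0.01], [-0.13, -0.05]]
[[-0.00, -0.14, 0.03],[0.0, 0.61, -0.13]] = z @[[0.04, -4.79, -0.21], [-0.13, 0.30, 3.14]]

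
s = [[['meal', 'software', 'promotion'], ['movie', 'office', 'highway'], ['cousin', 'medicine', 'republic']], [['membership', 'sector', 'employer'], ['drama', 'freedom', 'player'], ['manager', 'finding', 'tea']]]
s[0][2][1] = 'medicine'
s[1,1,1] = 'freedom'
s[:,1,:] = [['movie', 'office', 'highway'], ['drama', 'freedom', 'player']]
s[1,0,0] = 'membership'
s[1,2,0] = 'manager'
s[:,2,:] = [['cousin', 'medicine', 'republic'], ['manager', 'finding', 'tea']]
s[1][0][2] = 'employer'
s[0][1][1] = 'office'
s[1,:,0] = ['membership', 'drama', 'manager']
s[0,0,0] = 'meal'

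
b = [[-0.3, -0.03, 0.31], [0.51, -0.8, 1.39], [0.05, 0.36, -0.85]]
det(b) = 0.000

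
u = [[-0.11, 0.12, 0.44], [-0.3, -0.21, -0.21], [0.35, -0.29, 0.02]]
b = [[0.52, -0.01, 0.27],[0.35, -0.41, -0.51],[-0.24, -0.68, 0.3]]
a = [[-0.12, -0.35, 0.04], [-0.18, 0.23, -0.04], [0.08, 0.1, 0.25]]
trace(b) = 0.41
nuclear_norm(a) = 0.91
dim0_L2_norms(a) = [0.23, 0.43, 0.26]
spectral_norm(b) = 0.80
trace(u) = -0.30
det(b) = -0.34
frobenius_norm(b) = 1.23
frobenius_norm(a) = 0.55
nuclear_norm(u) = 1.30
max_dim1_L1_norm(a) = 0.51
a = u @ b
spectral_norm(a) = 0.43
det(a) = -0.02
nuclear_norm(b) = 2.10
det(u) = 0.07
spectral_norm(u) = 0.54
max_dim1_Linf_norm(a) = 0.35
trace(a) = 0.36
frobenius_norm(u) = 0.78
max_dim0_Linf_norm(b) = 0.68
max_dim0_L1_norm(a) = 0.68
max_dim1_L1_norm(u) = 0.72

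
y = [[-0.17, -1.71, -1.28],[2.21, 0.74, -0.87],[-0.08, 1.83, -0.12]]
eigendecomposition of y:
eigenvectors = [[-0.04-0.56j, -0.04+0.56j, (0.55+0j)], [(-0.67+0j), (-0.67-0j), (-0.32+0j)], [(-0.14+0.46j), -0.14-0.46j, 0.77+0.00j]]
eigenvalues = [(0.7+2.43j), (0.7-2.43j), (-0.95+0j)]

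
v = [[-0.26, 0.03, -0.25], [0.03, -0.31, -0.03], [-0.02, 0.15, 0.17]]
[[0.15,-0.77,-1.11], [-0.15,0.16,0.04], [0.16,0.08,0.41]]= v@[[-1.08, 1.84, 1.53], [0.33, -0.44, -0.26], [0.55, 1.1, 2.83]]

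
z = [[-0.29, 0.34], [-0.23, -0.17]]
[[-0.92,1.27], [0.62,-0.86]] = z@[[-0.43, 0.6], [-3.06, 4.24]]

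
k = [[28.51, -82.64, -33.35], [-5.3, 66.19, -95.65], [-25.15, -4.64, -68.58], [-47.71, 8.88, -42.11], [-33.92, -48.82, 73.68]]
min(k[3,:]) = -47.71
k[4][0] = -33.92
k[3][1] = 8.88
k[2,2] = -68.58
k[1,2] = -95.65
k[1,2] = -95.65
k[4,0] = -33.92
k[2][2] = -68.58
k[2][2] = -68.58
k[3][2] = -42.11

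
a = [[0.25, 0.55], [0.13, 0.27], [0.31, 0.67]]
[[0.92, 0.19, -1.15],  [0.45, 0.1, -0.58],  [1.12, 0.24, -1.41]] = a @ [[0.13, 1.0, -2.00], [1.61, -0.11, -1.18]]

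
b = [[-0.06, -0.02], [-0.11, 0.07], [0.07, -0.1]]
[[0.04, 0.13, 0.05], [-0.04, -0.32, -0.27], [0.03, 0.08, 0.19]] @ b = [[-0.01, 0.0], [0.02, 0.01], [0.00, -0.01]]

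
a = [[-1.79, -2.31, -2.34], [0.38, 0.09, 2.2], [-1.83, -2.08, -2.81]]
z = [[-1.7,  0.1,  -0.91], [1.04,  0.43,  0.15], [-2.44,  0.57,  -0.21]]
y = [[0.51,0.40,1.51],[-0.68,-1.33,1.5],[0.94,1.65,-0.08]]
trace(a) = -4.51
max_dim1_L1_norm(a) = 6.72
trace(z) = -1.48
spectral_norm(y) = 2.66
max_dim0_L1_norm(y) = 3.38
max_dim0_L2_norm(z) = 3.15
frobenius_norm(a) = 5.88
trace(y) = -0.90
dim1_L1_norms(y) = [2.42, 3.51, 2.67]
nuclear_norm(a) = 7.19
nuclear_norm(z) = 4.48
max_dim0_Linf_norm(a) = 2.81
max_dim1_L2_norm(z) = 2.51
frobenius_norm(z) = 3.37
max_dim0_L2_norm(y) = 2.16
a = z @ y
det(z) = -1.21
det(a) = 0.56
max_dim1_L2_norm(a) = 3.95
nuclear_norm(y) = 4.68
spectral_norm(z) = 3.25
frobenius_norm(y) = 3.29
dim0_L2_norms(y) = [1.27, 2.16, 2.13]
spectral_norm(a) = 5.71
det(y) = -0.47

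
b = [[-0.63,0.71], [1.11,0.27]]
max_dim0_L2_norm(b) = 1.28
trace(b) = -0.36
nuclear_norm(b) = 2.03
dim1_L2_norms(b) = [0.95, 1.14]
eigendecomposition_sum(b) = [[-0.85,0.42], [0.66,-0.32]] + [[0.22,0.29], [0.45,0.59]]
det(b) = -0.96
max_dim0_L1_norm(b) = 1.74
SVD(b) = [[-0.56, 0.83],[0.83, 0.56]] @ diag([1.2842571931983129, 0.7461122313153642]) @ [[0.99, -0.14],  [0.14, 0.99]]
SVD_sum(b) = [[-0.71, 0.10], [1.05, -0.14]] + [[0.08, 0.61], [0.06, 0.41]]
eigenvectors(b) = [[-0.79, -0.44], [0.61, -0.9]]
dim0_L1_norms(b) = [1.74, 0.98]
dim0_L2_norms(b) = [1.28, 0.76]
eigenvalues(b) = [-1.18, 0.82]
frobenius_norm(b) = 1.49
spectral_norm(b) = 1.28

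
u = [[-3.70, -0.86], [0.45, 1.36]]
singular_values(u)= [3.88, 1.2]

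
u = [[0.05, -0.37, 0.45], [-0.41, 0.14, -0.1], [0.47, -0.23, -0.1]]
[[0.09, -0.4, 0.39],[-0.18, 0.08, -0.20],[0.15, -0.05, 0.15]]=u @[[0.42,0.11,0.24], [0.11,0.61,-0.39], [0.24,-0.39,0.51]]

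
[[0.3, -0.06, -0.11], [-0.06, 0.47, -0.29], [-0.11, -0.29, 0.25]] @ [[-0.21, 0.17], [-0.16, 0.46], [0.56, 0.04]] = [[-0.12, 0.02], [-0.22, 0.19], [0.21, -0.14]]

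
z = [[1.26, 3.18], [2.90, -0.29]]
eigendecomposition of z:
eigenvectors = [[0.8,  -0.63], [0.6,  0.78]]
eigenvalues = [3.62, -2.65]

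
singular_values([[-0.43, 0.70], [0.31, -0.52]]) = [1.02, 0.01]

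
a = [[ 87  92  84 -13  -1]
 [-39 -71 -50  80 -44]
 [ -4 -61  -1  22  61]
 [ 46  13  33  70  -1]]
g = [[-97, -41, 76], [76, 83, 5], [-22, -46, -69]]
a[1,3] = 80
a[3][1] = 13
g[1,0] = 76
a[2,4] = 61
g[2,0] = -22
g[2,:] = [-22, -46, -69]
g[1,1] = 83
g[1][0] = 76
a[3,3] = 70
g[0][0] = -97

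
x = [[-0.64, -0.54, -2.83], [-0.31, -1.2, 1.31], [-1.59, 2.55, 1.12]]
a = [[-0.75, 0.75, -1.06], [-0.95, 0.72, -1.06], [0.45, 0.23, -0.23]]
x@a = [[-0.28, -1.52, 1.9], [1.96, -0.8, 1.3], [-0.73, 0.9, -1.28]]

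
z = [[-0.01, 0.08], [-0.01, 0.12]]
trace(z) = 0.11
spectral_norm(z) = 0.14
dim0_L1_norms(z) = [0.02, 0.2]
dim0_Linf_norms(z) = [0.01, 0.12]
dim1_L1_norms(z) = [0.09, 0.13]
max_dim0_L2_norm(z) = 0.14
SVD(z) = [[0.56, 0.83], [0.83, -0.56]] @ diag([0.1448874673189264, 0.002760763283407528]) @ [[-0.1,1.0],[-1.0,-0.1]]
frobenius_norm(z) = 0.14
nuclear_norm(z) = 0.15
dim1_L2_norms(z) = [0.08, 0.12]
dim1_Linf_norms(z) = [0.08, 0.12]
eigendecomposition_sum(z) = [[-0.00, 0.0],[-0.0, 0.00]] + [[-0.01, 0.08], [-0.01, 0.12]]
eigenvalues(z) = [-0.0, 0.11]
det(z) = -0.00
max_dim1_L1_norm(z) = 0.13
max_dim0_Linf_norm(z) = 0.12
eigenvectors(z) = [[-1.0, -0.54],[-0.08, -0.84]]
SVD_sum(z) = [[-0.01, 0.08], [-0.01, 0.12]] + [[-0.00, -0.0],[0.00, 0.0]]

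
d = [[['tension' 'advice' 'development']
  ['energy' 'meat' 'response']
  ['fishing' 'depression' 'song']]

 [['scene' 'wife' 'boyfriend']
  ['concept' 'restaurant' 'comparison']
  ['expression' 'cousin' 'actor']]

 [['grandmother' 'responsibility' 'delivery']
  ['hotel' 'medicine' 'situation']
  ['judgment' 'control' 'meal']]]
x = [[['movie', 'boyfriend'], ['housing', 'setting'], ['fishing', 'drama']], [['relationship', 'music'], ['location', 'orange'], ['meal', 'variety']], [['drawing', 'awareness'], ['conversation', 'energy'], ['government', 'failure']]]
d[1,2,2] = 'actor'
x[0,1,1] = 'setting'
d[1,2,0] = 'expression'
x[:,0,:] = [['movie', 'boyfriend'], ['relationship', 'music'], ['drawing', 'awareness']]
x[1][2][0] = 'meal'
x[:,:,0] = [['movie', 'housing', 'fishing'], ['relationship', 'location', 'meal'], ['drawing', 'conversation', 'government']]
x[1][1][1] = 'orange'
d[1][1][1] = 'restaurant'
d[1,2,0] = 'expression'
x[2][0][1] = 'awareness'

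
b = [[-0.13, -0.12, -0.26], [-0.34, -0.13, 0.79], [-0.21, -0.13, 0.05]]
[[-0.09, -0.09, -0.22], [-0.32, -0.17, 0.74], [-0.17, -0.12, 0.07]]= b @ [[0.67, 0.23, -0.08], [0.23, 0.54, -0.03], [-0.08, -0.03, 0.90]]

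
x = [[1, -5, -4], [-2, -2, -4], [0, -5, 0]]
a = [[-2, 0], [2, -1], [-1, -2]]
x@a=[[-8, 13], [4, 10], [-10, 5]]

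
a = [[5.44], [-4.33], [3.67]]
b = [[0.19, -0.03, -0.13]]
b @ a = [[0.69]]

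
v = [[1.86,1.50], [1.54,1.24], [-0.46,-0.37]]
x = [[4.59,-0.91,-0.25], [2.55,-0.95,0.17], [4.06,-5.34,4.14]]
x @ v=[[7.25, 5.85], [3.20, 2.58], [-2.58, -2.06]]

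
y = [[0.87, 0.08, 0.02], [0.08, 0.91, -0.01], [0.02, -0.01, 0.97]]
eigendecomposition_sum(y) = [[0.49, -0.38, -0.08], [-0.38, 0.30, 0.06], [-0.08, 0.06, 0.01]] + [[0.24,0.24,0.35], [0.24,0.23,0.34], [0.35,0.34,0.5]] + [[0.13, 0.23, -0.25],[0.23, 0.38, -0.42],[-0.25, -0.42, 0.45]]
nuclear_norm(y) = 2.75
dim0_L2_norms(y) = [0.87, 0.91, 0.97]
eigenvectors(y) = [[0.78, -0.5, -0.37], [-0.61, -0.49, -0.63], [-0.13, -0.72, 0.68]]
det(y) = 0.76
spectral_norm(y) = 0.98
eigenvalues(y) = [0.8, 0.98, 0.97]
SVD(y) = [[-0.50, -0.37, -0.78], [-0.49, -0.63, 0.61], [-0.72, 0.68, 0.13]] @ diag([0.9770779421356789, 0.968291290330305, 0.8046307675340157]) @ [[-0.5, -0.49, -0.72],[-0.37, -0.63, 0.68],[-0.78, 0.61, 0.13]]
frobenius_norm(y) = 1.59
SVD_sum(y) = [[0.24, 0.24, 0.35], [0.24, 0.23, 0.34], [0.35, 0.34, 0.50]] + [[0.13, 0.23, -0.25], [0.23, 0.38, -0.42], [-0.25, -0.42, 0.45]] + [[0.49, -0.38, -0.08], [-0.38, 0.3, 0.06], [-0.08, 0.06, 0.01]]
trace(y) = 2.75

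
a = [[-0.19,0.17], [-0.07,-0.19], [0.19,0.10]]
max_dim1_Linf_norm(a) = 0.19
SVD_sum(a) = [[-0.19, 0.0], [-0.07, 0.0], [0.19, 0.0]] + [[0.00, 0.17], [0.00, -0.19], [0.0, 0.10]]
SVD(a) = [[-0.68, 0.62], [-0.25, -0.69], [0.68, 0.37]] @ diag([0.27766886753829645, 0.27386127875258304]) @ [[1.00, 0.00],[0.0, 1.00]]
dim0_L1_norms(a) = [0.45, 0.46]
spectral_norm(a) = 0.28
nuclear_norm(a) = 0.55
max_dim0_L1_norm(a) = 0.46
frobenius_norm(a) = 0.39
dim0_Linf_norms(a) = [0.19, 0.19]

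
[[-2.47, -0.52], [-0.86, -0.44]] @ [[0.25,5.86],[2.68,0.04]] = [[-2.01, -14.50],  [-1.39, -5.06]]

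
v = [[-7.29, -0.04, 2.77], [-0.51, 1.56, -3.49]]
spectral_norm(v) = 7.85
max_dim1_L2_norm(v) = 7.8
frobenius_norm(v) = 8.70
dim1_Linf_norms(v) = [7.29, 3.49]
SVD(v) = [[-0.99, 0.13], [0.13, 0.99]] @ diag([7.8480703428694545, 3.7550222227535355]) @ [[0.91, 0.03, -0.41], [-0.38, 0.41, -0.83]]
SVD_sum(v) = [[-7.11, -0.24, 3.17], [0.91, 0.03, -0.41]] + [[-0.18, 0.20, -0.40], [-1.42, 1.53, -3.08]]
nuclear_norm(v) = 11.60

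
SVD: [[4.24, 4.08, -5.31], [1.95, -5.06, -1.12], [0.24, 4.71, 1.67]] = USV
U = [[0.83, -0.56, 0.07],[-0.38, -0.65, -0.65],[0.41, 0.51, -0.75]]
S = [8.45, 6.7, 1.47]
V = [[0.34, 0.86, -0.39],[-0.53, 0.51, 0.68],[-0.78, 0.03, -0.62]]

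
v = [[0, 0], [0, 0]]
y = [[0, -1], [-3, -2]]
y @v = [[0, 0], [0, 0]]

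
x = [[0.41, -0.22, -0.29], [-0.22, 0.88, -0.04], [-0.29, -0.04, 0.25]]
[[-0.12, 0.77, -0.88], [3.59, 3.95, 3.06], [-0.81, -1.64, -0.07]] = x@[[1.43, 1.00, 3.51], [4.40, 4.53, 4.56], [-0.89, -4.67, 4.53]]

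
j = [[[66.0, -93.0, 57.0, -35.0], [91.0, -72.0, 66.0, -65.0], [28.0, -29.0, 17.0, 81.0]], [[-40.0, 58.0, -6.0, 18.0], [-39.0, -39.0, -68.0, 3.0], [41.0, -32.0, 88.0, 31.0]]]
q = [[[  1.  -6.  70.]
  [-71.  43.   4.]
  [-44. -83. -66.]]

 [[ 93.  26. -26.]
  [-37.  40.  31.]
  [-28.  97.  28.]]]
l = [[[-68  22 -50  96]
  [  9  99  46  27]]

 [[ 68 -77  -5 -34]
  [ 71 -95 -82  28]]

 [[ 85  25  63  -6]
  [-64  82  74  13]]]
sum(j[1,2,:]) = 128.0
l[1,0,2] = -5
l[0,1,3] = 27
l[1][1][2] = -82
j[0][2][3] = 81.0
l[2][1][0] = -64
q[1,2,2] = 28.0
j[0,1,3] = -65.0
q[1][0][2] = -26.0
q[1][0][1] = 26.0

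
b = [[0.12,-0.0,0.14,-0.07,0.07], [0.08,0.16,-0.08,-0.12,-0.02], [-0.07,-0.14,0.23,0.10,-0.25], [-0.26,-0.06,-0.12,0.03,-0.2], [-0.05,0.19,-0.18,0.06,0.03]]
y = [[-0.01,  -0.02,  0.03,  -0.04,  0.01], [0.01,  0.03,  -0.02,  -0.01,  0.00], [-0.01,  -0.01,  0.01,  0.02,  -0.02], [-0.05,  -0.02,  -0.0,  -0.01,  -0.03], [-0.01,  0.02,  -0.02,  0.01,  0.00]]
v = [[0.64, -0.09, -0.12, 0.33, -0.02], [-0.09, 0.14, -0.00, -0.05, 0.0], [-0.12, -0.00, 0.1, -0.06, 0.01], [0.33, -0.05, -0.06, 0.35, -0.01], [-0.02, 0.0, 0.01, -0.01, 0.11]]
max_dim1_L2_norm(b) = 0.39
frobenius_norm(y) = 0.10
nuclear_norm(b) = 1.24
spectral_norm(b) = 0.48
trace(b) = 0.57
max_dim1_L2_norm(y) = 0.06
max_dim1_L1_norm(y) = 0.11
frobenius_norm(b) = 0.67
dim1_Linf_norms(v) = [0.64, 0.14, 0.12, 0.35, 0.11]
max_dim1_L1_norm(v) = 1.2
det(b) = -0.00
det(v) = 0.00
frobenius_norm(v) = 0.92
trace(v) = 1.34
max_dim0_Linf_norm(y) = 0.05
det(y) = -0.00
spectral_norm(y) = 0.07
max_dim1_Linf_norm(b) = 0.26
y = v @ b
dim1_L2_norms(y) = [0.06, 0.04, 0.03, 0.06, 0.03]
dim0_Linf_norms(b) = [0.26, 0.19, 0.23, 0.12, 0.25]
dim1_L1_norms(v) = [1.2, 0.28, 0.29, 0.8, 0.15]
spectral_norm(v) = 0.89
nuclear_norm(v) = 1.34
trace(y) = 0.02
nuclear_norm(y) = 0.19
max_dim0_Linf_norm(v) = 0.64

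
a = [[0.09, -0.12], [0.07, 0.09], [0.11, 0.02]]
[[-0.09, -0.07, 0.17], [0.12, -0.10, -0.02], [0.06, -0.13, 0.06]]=a @[[0.32, -1.15, 0.74], [1.03, -0.25, -0.84]]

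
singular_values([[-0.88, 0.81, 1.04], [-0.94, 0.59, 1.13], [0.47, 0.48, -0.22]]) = [2.24, 0.69, 0.06]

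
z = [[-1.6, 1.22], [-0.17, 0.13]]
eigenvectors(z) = [[-0.99, -0.61], [-0.11, -0.8]]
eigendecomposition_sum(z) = [[-1.6, 1.22], [-0.17, 0.13]] + [[-0.00, 0.00], [-0.00, 0.00]]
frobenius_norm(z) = 2.02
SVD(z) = [[-0.99, -0.11], [-0.11, 0.99]] @ diag([2.02341293661742, 0.00029652869621512386]) @ [[0.80, -0.61], [0.61, 0.80]]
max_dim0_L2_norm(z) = 1.61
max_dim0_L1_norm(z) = 1.77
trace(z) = -1.47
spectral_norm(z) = 2.02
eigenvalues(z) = [-1.47, 0.0]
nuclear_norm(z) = 2.02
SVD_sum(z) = [[-1.60, 1.22], [-0.17, 0.13]] + [[-0.00,-0.0], [0.00,0.0]]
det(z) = -0.00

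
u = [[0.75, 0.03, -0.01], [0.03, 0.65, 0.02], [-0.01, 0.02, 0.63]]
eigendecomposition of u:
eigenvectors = [[0.96,0.18,-0.19], [0.26,-0.58,0.77], [-0.03,0.79,0.61]]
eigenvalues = [0.76, 0.61, 0.66]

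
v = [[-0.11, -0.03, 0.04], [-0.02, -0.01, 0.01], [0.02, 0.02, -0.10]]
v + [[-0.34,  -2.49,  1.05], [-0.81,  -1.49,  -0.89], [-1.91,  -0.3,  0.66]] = [[-0.45, -2.52, 1.09], [-0.83, -1.50, -0.88], [-1.89, -0.28, 0.56]]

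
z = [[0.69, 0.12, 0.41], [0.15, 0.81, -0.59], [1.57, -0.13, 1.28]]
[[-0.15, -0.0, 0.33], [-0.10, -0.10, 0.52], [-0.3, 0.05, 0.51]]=z @ [[0.07, 0.07, 0.44], [-0.4, -0.19, 0.49], [-0.36, -0.07, -0.09]]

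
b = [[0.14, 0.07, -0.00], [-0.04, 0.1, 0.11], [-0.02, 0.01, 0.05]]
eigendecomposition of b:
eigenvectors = [[0.75+0.00j, (0.75-0j), 0.41+0.00j], [(-0.08+0.63j), (-0.08-0.63j), -0.68+0.00j], [(-0.09+0.14j), -0.09-0.14j, 0.61+0.00j]]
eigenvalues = [(0.13+0.06j), (0.13-0.06j), (0.03+0j)]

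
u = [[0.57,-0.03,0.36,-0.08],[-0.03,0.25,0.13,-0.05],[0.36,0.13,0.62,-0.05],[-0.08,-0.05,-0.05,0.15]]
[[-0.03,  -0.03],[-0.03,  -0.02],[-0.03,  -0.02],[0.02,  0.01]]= u @ [[-0.07, -0.06],[-0.11, -0.09],[0.02, 0.02],[0.05, 0.04]]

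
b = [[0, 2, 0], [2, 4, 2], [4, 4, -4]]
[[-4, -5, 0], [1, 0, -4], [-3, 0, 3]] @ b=[[-10, -28, -10], [-16, -14, 16], [12, 6, -12]]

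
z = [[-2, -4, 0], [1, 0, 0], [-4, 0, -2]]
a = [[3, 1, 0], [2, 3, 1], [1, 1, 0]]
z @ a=[[-14, -14, -4], [3, 1, 0], [-14, -6, 0]]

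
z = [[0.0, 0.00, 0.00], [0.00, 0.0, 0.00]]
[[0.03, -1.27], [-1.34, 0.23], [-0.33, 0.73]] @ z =[[0.0, 0.00, 0.0], [0.0, 0.0, 0.0], [0.0, 0.00, 0.0]]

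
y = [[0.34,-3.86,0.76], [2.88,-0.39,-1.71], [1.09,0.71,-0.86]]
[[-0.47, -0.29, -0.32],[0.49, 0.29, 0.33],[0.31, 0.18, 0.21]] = y @ [[0.34, 0.2, 0.24], [0.20, 0.12, 0.14], [0.24, 0.14, 0.18]]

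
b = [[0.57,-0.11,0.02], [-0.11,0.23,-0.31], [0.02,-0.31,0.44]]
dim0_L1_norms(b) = [0.7, 0.65, 0.77]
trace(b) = 1.24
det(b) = -0.00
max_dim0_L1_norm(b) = 0.77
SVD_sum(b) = [[0.19,  -0.2,  0.24], [-0.2,  0.21,  -0.26], [0.24,  -0.26,  0.31]] + [[0.38, 0.09, -0.22], [0.09, 0.02, -0.05], [-0.22, -0.05, 0.13]] + [[-0.0, -0.00, -0.0], [-0.0, -0.0, -0.00], [-0.00, -0.00, -0.00]]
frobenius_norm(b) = 0.89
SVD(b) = [[-0.52,-0.84,0.14],[0.54,-0.20,0.81],[-0.66,0.5,0.56]] @ diag([0.711047791648667, 0.5319792056826189, 0.0030269973312858967]) @ [[-0.52, 0.54, -0.66], [-0.84, -0.2, 0.50], [-0.14, -0.81, -0.56]]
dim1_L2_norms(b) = [0.58, 0.4, 0.54]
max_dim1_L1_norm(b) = 0.77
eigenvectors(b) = [[0.52, -0.84, 0.14], [-0.54, -0.20, 0.81], [0.66, 0.5, 0.56]]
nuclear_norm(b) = 1.25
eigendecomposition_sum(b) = [[0.19, -0.20, 0.24], [-0.20, 0.21, -0.26], [0.24, -0.26, 0.31]] + [[0.38, 0.09, -0.22],[0.09, 0.02, -0.05],[-0.22, -0.05, 0.13]] + [[-0.0, -0.0, -0.0], [-0.0, -0.00, -0.0], [-0.00, -0.0, -0.0]]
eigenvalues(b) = [0.71, 0.53, -0.0]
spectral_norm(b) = 0.71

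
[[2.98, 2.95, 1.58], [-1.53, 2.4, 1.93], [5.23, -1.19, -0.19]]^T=[[2.98, -1.53, 5.23], [2.95, 2.40, -1.19], [1.58, 1.93, -0.19]]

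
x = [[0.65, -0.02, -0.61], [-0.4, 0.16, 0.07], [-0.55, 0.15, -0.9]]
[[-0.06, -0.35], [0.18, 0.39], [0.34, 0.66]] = x @ [[-0.21, -0.69], [0.63, 0.8], [-0.14, -0.18]]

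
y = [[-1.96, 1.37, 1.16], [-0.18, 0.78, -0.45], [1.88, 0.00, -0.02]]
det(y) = -2.834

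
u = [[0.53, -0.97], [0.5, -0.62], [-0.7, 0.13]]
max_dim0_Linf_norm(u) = 0.97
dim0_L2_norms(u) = [1.01, 1.16]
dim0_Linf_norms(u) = [0.7, 0.97]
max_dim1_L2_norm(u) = 1.11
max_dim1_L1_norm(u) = 1.5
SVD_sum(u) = [[0.70,-0.83], [0.51,-0.61], [-0.35,0.42]] + [[-0.17, -0.14], [-0.01, -0.01], [-0.35, -0.29]]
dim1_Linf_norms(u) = [0.97, 0.62, 0.7]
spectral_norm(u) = 1.45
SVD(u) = [[-0.75, -0.43], [-0.55, -0.03], [0.38, -0.90]] @ diag([1.4528057045859868, 0.5024495842593698]) @ [[-0.64, 0.77], [0.77, 0.64]]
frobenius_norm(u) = 1.54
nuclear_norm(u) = 1.96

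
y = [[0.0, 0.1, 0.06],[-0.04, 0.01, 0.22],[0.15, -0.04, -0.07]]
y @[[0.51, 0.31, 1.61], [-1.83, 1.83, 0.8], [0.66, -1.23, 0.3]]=[[-0.14, 0.11, 0.10], [0.11, -0.26, 0.01], [0.1, 0.06, 0.19]]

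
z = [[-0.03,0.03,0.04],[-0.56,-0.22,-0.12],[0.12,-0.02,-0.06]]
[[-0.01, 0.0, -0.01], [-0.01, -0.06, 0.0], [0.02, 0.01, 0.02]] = z @ [[0.11, 0.05, 0.04], [-0.23, 0.2, -0.01], [-0.05, -0.07, -0.2]]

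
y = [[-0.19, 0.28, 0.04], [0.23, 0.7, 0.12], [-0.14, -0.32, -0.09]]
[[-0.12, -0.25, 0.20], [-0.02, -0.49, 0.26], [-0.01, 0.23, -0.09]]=y @[[0.39, 0.22, -0.31],[-0.18, -0.71, 0.59],[0.14, -0.35, -0.66]]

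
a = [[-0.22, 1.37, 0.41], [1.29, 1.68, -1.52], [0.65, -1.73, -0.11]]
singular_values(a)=[2.93, 1.91, 0.34]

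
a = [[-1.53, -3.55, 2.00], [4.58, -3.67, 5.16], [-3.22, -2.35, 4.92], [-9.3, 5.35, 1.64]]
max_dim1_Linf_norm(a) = 9.3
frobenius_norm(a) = 15.42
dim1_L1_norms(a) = [7.08, 13.41, 10.49, 16.29]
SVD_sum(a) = [[0.56, -0.34, 0.04], [5.23, -3.18, 0.39], [-1.04, 0.63, -0.08], [-9.04, 5.49, -0.67]] + [[-1.2, -1.6, 3.12], [-1.44, -1.91, 3.74], [-2.01, -2.67, 5.22], [-0.68, -0.90, 1.76]] + [[-0.89, -1.61, -1.17], [0.79, 1.42, 1.03], [-0.17, -0.31, -0.23], [0.42, 0.76, 0.55]]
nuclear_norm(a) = 24.17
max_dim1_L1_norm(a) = 16.29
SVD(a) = [[0.05,-0.42,0.70], [0.5,-0.51,-0.62], [-0.10,-0.71,0.14], [-0.86,-0.24,-0.33]] @ diag([12.325909677322434, 8.73539371454104, 3.111036367265098]) @ [[0.85,-0.52,0.06], [0.32,0.43,-0.84], [-0.41,-0.74,-0.54]]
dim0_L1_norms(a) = [18.63, 14.92, 13.72]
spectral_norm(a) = 12.33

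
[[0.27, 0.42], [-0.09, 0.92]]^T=[[0.27, -0.09], [0.42, 0.92]]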